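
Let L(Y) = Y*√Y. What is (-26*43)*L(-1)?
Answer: 1118*I ≈ 1118.0*I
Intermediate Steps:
L(Y) = Y^(3/2)
(-26*43)*L(-1) = (-26*43)*(-1)^(3/2) = -(-1118)*I = 1118*I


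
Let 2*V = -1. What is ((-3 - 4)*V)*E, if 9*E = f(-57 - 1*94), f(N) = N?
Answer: -1057/18 ≈ -58.722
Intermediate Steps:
V = -½ (V = (½)*(-1) = -½ ≈ -0.50000)
E = -151/9 (E = (-57 - 1*94)/9 = (-57 - 94)/9 = (⅑)*(-151) = -151/9 ≈ -16.778)
((-3 - 4)*V)*E = ((-3 - 4)*(-½))*(-151/9) = -7*(-½)*(-151/9) = (7/2)*(-151/9) = -1057/18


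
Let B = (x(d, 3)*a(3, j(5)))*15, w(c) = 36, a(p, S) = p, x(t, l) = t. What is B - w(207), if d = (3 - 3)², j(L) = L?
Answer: -36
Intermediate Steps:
d = 0 (d = 0² = 0)
B = 0 (B = (0*3)*15 = 0*15 = 0)
B - w(207) = 0 - 1*36 = 0 - 36 = -36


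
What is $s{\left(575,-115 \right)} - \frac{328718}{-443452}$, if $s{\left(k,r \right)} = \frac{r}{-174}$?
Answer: $\frac{13524239}{9645081} \approx 1.4022$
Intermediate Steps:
$s{\left(k,r \right)} = - \frac{r}{174}$ ($s{\left(k,r \right)} = r \left(- \frac{1}{174}\right) = - \frac{r}{174}$)
$s{\left(575,-115 \right)} - \frac{328718}{-443452} = \left(- \frac{1}{174}\right) \left(-115\right) - \frac{328718}{-443452} = \frac{115}{174} - 328718 \left(- \frac{1}{443452}\right) = \frac{115}{174} - - \frac{164359}{221726} = \frac{115}{174} + \frac{164359}{221726} = \frac{13524239}{9645081}$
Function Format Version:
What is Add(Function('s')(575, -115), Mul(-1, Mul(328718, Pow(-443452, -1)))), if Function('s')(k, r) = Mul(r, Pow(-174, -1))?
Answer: Rational(13524239, 9645081) ≈ 1.4022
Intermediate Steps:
Function('s')(k, r) = Mul(Rational(-1, 174), r) (Function('s')(k, r) = Mul(r, Rational(-1, 174)) = Mul(Rational(-1, 174), r))
Add(Function('s')(575, -115), Mul(-1, Mul(328718, Pow(-443452, -1)))) = Add(Mul(Rational(-1, 174), -115), Mul(-1, Mul(328718, Pow(-443452, -1)))) = Add(Rational(115, 174), Mul(-1, Mul(328718, Rational(-1, 443452)))) = Add(Rational(115, 174), Mul(-1, Rational(-164359, 221726))) = Add(Rational(115, 174), Rational(164359, 221726)) = Rational(13524239, 9645081)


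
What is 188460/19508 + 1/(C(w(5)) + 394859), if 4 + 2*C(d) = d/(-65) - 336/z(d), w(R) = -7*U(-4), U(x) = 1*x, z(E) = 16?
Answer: 2418414384965/250336492909 ≈ 9.6607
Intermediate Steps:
U(x) = x
w(R) = 28 (w(R) = -7*(-4) = 28)
C(d) = -25/2 - d/130 (C(d) = -2 + (d/(-65) - 336/16)/2 = -2 + (d*(-1/65) - 336*1/16)/2 = -2 + (-d/65 - 21)/2 = -2 + (-21 - d/65)/2 = -2 + (-21/2 - d/130) = -25/2 - d/130)
188460/19508 + 1/(C(w(5)) + 394859) = 188460/19508 + 1/((-25/2 - 1/130*28) + 394859) = 188460*(1/19508) + 1/((-25/2 - 14/65) + 394859) = 47115/4877 + 1/(-1653/130 + 394859) = 47115/4877 + 1/(51330017/130) = 47115/4877 + 130/51330017 = 2418414384965/250336492909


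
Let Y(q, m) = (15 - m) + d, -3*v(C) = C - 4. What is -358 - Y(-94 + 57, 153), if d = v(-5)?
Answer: -223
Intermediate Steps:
v(C) = 4/3 - C/3 (v(C) = -(C - 4)/3 = -(-4 + C)/3 = 4/3 - C/3)
d = 3 (d = 4/3 - 1/3*(-5) = 4/3 + 5/3 = 3)
Y(q, m) = 18 - m (Y(q, m) = (15 - m) + 3 = 18 - m)
-358 - Y(-94 + 57, 153) = -358 - (18 - 1*153) = -358 - (18 - 153) = -358 - 1*(-135) = -358 + 135 = -223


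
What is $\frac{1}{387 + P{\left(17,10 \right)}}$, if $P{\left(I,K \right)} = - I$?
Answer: $\frac{1}{370} \approx 0.0027027$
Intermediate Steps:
$\frac{1}{387 + P{\left(17,10 \right)}} = \frac{1}{387 - 17} = \frac{1}{370}$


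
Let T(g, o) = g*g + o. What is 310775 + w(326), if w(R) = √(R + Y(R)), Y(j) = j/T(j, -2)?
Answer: 310775 + 5*√36819318081/53137 ≈ 3.1079e+5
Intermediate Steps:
T(g, o) = o + g² (T(g, o) = g² + o = o + g²)
Y(j) = j/(-2 + j²)
w(R) = √(R + R/(-2 + R²))
310775 + w(326) = 310775 + √(326*(-1 + 326²)/(-2 + 326²)) = 310775 + √(326*(-1 + 106276)/(-2 + 106276)) = 310775 + √(326*106275/106274) = 310775 + √(326*(1/106274)*106275) = 310775 + √(17322825/53137) = 310775 + 5*√36819318081/53137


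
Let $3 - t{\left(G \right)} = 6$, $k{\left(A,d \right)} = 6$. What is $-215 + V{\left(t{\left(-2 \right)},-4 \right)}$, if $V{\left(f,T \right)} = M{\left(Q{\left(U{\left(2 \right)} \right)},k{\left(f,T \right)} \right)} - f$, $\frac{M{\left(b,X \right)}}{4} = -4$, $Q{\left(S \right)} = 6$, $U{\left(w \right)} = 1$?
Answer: $-228$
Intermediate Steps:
$M{\left(b,X \right)} = -16$ ($M{\left(b,X \right)} = 4 \left(-4\right) = -16$)
$t{\left(G \right)} = -3$ ($t{\left(G \right)} = 3 - 6 = -3$)
$V{\left(f,T \right)} = -16 - f$
$-215 + V{\left(t{\left(-2 \right)},-4 \right)} = -215 - 13 = -228$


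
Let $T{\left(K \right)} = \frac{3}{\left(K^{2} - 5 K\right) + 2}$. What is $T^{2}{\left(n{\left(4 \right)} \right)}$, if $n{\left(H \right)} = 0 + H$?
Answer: $\frac{9}{4} \approx 2.25$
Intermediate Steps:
$n{\left(H \right)} = H$
$T{\left(K \right)} = \frac{3}{2 + K^{2} - 5 K}$
$T^{2}{\left(n{\left(4 \right)} \right)} = \left(\frac{3}{2 + 4^{2} - 20}\right)^{2} = \left(\frac{3}{2 + 16 - 20}\right)^{2} = \left(\frac{3}{-2}\right)^{2} = \left(3 \left(- \frac{1}{2}\right)\right)^{2} = \left(- \frac{3}{2}\right)^{2} = \frac{9}{4}$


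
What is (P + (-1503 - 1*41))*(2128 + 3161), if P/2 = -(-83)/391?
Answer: -3192112482/391 ≈ -8.1640e+6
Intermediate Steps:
P = 166/391 (P = 2*(-(-83)/391) = 2*(-1*(-83/391)) = 2*(83/391) = 166/391 ≈ 0.42455)
(P + (-1503 - 1*41))*(2128 + 3161) = (166/391 + (-1503 - 1*41))*(2128 + 3161) = (166/391 + (-1503 - 41))*5289 = (166/391 - 1544)*5289 = -603538/391*5289 = -3192112482/391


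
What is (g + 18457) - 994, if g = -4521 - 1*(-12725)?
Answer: 25667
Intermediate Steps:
g = 8204 (g = -4521 + 12725 = 8204)
(g + 18457) - 994 = (8204 + 18457) - 994 = 26661 - 994 = 25667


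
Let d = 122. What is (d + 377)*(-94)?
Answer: -46906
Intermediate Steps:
(d + 377)*(-94) = (122 + 377)*(-94) = 499*(-94) = -46906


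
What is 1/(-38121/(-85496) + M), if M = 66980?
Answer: 85496/5726560201 ≈ 1.4930e-5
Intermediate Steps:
1/(-38121/(-85496) + M) = 1/(-38121/(-85496) + 66980) = 1/(-38121*(-1/85496) + 66980) = 1/(38121/85496 + 66980) = 1/(5726560201/85496) = 85496/5726560201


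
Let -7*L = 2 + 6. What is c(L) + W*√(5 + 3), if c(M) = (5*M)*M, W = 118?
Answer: 320/49 + 236*√2 ≈ 340.29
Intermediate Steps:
L = -8/7 (L = -(2 + 6)/7 = -⅐*8 = -8/7 ≈ -1.1429)
c(M) = 5*M²
c(L) + W*√(5 + 3) = 5*(-8/7)² + 118*√(5 + 3) = 5*(64/49) + 118*√8 = 320/49 + 118*(2*√2) = 320/49 + 236*√2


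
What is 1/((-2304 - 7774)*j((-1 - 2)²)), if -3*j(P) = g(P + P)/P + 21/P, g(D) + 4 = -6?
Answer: 27/110858 ≈ 0.00024355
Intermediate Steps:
g(D) = -10 (g(D) = -4 - 6 = -10)
j(P) = -11/(3*P) (j(P) = -(-10/P + 21/P)/3 = -11/(3*P))
1/((-2304 - 7774)*j((-1 - 2)²)) = 1/((-2304 - 7774)*((-11/(3*(-1 - 2)²)))) = 1/((-10078)*((-11/(3*((-3)²))))) = -1/(10078*((-11/3/9))) = -1/(10078*((-11/3*⅑))) = -1/(10078*(-11/27)) = -1/10078*(-27/11) = 27/110858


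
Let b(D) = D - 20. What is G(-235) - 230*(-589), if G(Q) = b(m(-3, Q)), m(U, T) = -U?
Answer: 135453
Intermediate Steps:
b(D) = -20 + D
G(Q) = -17 (G(Q) = -20 - 1*(-3) = -20 + 3 = -17)
G(-235) - 230*(-589) = -17 - 230*(-589) = -17 + 135470 = 135453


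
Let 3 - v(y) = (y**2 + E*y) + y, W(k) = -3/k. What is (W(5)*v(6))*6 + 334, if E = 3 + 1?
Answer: 2804/5 ≈ 560.80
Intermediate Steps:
E = 4
v(y) = 3 - y**2 - 5*y (v(y) = 3 - ((y**2 + 4*y) + y) = 3 - (y**2 + 5*y) = 3 + (-y**2 - 5*y) = 3 - y**2 - 5*y)
(W(5)*v(6))*6 + 334 = ((-3/5)*(3 - 1*6**2 - 5*6))*6 + 334 = ((-3*1/5)*(3 - 1*36 - 30))*6 + 334 = -3*(3 - 36 - 30)/5*6 + 334 = -3/5*(-63)*6 + 334 = (189/5)*6 + 334 = 1134/5 + 334 = 2804/5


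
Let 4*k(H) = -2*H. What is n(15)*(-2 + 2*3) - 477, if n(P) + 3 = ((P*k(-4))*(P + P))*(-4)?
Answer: -14889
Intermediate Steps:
k(H) = -H/2 (k(H) = (-2*H)/4 = -H/2)
n(P) = -3 - 16*P² (n(P) = -3 + ((P*(-½*(-4)))*(P + P))*(-4) = -3 + ((P*2)*(2*P))*(-4) = -3 + ((2*P)*(2*P))*(-4) = -3 + (4*P²)*(-4) = -3 - 16*P²)
n(15)*(-2 + 2*3) - 477 = (-3 - 16*15²)*(-2 + 2*3) - 477 = (-3 - 16*225)*(-2 + 6) - 477 = (-3 - 3600)*4 - 477 = -3603*4 - 477 = -14412 - 477 = -14889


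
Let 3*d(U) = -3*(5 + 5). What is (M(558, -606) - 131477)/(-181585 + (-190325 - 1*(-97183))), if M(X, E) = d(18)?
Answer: 131487/274727 ≈ 0.47861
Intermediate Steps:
d(U) = -10 (d(U) = (-3*(5 + 5))/3 = (-3*10)/3 = (⅓)*(-30) = -10)
M(X, E) = -10
(M(558, -606) - 131477)/(-181585 + (-190325 - 1*(-97183))) = (-10 - 131477)/(-181585 + (-190325 - 1*(-97183))) = -131487/(-181585 + (-190325 + 97183)) = -131487/(-181585 - 93142) = -131487/(-274727) = -131487*(-1/274727) = 131487/274727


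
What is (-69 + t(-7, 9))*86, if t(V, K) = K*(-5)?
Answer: -9804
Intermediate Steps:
t(V, K) = -5*K
(-69 + t(-7, 9))*86 = (-69 - 5*9)*86 = (-69 - 45)*86 = -114*86 = -9804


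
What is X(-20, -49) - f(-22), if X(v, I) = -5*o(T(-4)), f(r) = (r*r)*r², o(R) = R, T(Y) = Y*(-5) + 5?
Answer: -234381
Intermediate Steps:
T(Y) = 5 - 5*Y (T(Y) = -5*Y + 5 = 5 - 5*Y)
f(r) = r⁴ (f(r) = r²*r² = r⁴)
X(v, I) = -125 (X(v, I) = -5*(5 - 5*(-4)) = -5*(5 + 20) = -5*25 = -125)
X(-20, -49) - f(-22) = -125 - 1*(-22)⁴ = -125 - 1*234256 = -125 - 234256 = -234381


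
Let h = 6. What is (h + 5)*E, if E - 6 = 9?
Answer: 165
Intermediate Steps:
E = 15 (E = 6 + 9 = 15)
(h + 5)*E = (6 + 5)*15 = 11*15 = 165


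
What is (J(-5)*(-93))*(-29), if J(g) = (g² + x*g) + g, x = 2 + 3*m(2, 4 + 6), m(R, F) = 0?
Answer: 26970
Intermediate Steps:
x = 2 (x = 2 + 3*0 = 2 + 0 = 2)
J(g) = g² + 3*g (J(g) = (g² + 2*g) + g = g² + 3*g)
(J(-5)*(-93))*(-29) = (-5*(3 - 5)*(-93))*(-29) = (-5*(-2)*(-93))*(-29) = (10*(-93))*(-29) = -930*(-29) = 26970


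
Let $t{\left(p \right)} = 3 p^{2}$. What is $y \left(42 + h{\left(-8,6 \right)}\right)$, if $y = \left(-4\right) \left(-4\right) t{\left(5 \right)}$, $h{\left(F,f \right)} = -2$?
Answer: $48000$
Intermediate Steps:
$y = 1200$ ($y = \left(-4\right) \left(-4\right) 3 \cdot 5^{2} = 16 \cdot 3 \cdot 25 = 16 \cdot 75 = 1200$)
$y \left(42 + h{\left(-8,6 \right)}\right) = 1200 \left(42 - 2\right) = 1200 \cdot 40 = 48000$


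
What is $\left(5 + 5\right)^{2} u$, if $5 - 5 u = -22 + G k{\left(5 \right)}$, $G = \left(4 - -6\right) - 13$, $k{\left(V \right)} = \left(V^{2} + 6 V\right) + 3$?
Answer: $4020$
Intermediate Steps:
$k{\left(V \right)} = 3 + V^{2} + 6 V$
$G = -3$ ($G = \left(4 + 6\right) - 13 = 10 - 13 = -3$)
$u = \frac{201}{5}$ ($u = 1 - \frac{-22 - 3 \left(3 + 5^{2} + 6 \cdot 5\right)}{5} = 1 - \frac{-22 - 3 \left(3 + 25 + 30\right)}{5} = 1 - \frac{-22 - 174}{5} = 1 - - \frac{196}{5} = 1 + \frac{196}{5} = \frac{201}{5} \approx 40.2$)
$\left(5 + 5\right)^{2} u = \left(5 + 5\right)^{2} \cdot \frac{201}{5} = 10^{2} \cdot \frac{201}{5} = 100 \cdot \frac{201}{5} = 4020$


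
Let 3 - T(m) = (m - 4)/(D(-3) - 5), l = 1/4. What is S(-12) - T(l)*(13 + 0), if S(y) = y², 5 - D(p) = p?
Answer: 355/4 ≈ 88.750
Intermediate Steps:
D(p) = 5 - p
l = ¼ ≈ 0.25000
T(m) = 13/3 - m/3 (T(m) = 3 - (m - 4)/((5 - 1*(-3)) - 5) = 3 - (-4 + m)/((5 + 3) - 5) = 3 - (-4 + m)/(8 - 5) = 3 - (-4 + m)/3 = 3 - (-4/3 + m/3) = 3 + (4/3 - m/3) = 13/3 - m/3)
S(-12) - T(l)*(13 + 0) = (-12)² - (13/3 - ⅓*¼)*(13 + 0) = 144 - (13/3 - 1/12)*13 = 144 - 17*13/4 = 144 - 1*221/4 = 144 - 221/4 = 355/4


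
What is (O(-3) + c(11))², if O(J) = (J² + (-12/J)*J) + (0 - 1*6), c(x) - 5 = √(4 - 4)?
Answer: 16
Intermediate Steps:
c(x) = 5 (c(x) = 5 + √(4 - 4) = 5 + √0 = 5 + 0 = 5)
O(J) = -18 + J² (O(J) = (J² - 12) + (0 - 6) = (-12 + J²) - 6 = -18 + J²)
(O(-3) + c(11))² = ((-18 + (-3)²) + 5)² = ((-18 + 9) + 5)² = (-9 + 5)² = (-4)² = 16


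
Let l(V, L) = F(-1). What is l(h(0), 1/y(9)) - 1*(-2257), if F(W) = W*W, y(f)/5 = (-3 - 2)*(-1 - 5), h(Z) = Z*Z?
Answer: 2258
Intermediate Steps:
h(Z) = Z**2
y(f) = 150 (y(f) = 5*((-3 - 2)*(-1 - 5)) = 5*(-5*(-6)) = 5*30 = 150)
F(W) = W**2
l(V, L) = 1 (l(V, L) = (-1)**2 = 1)
l(h(0), 1/y(9)) - 1*(-2257) = 1 - 1*(-2257) = 1 + 2257 = 2258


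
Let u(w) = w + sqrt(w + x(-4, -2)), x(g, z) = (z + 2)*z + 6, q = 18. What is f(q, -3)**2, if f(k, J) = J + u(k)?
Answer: 249 + 60*sqrt(6) ≈ 395.97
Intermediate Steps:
x(g, z) = 6 + z*(2 + z) (x(g, z) = (2 + z)*z + 6 = z*(2 + z) + 6 = 6 + z*(2 + z))
u(w) = w + sqrt(6 + w) (u(w) = w + sqrt(w + (6 + (-2)**2 + 2*(-2))) = w + sqrt(w + (6 + 4 - 4)) = w + sqrt(w + 6) = w + sqrt(6 + w))
f(k, J) = J + k + sqrt(6 + k) (f(k, J) = J + (k + sqrt(6 + k)) = J + k + sqrt(6 + k))
f(q, -3)**2 = (-3 + 18 + sqrt(6 + 18))**2 = (-3 + 18 + sqrt(24))**2 = (-3 + 18 + 2*sqrt(6))**2 = (15 + 2*sqrt(6))**2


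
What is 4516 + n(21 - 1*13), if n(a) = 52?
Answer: 4568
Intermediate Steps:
4516 + n(21 - 1*13) = 4516 + 52 = 4568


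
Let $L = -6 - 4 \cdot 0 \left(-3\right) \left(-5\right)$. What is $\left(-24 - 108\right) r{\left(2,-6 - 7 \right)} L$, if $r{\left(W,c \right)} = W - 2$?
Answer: $0$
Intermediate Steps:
$L = -6$ ($L = -6 - 4 \cdot 0 \left(-5\right) = -6 - 0 = -6 + 0 = -6$)
$r{\left(W,c \right)} = -2 + W$ ($r{\left(W,c \right)} = W - 2 = -2 + W$)
$\left(-24 - 108\right) r{\left(2,-6 - 7 \right)} L = \left(-24 - 108\right) \left(-2 + 2\right) \left(-6\right) = \left(-24 - 108\right) 0 \left(-6\right) = \left(-132\right) 0 \left(-6\right) = 0 \left(-6\right) = 0$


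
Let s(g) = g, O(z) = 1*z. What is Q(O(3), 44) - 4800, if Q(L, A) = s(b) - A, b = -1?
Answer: -4845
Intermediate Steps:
O(z) = z
Q(L, A) = -1 - A
Q(O(3), 44) - 4800 = (-1 - 1*44) - 4800 = (-1 - 44) - 4800 = -45 - 4800 = -4845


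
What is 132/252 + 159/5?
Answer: 3394/105 ≈ 32.324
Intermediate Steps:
132/252 + 159/5 = 132*(1/252) + 159*(⅕) = 11/21 + 159/5 = 3394/105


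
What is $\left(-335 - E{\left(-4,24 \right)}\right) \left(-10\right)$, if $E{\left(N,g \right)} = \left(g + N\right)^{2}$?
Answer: $7350$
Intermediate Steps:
$E{\left(N,g \right)} = \left(N + g\right)^{2}$
$\left(-335 - E{\left(-4,24 \right)}\right) \left(-10\right) = \left(-335 - \left(-4 + 24\right)^{2}\right) \left(-10\right) = \left(-335 - 20^{2}\right) \left(-10\right) = \left(-335 - 400\right) \left(-10\right) = \left(-735\right) \left(-10\right) = 7350$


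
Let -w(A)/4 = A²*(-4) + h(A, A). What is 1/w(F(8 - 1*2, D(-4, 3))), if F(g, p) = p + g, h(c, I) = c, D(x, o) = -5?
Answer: 1/12 ≈ 0.083333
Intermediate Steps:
F(g, p) = g + p
w(A) = -4*A + 16*A² (w(A) = -4*(A²*(-4) + A) = -4*(-4*A² + A) = -4*(A - 4*A²) = -4*A + 16*A²)
1/w(F(8 - 1*2, D(-4, 3))) = 1/(4*((8 - 1*2) - 5)*(-1 + 4*((8 - 1*2) - 5))) = 1/(4*((8 - 2) - 5)*(-1 + 4*((8 - 2) - 5))) = 1/(4*(6 - 5)*(-1 + 4*(6 - 5))) = 1/(4*1*(-1 + 4*1)) = 1/(4*1*(-1 + 4)) = 1/(4*1*3) = 1/12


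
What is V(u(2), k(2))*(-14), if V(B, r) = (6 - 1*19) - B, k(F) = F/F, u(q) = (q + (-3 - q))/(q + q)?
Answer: 343/2 ≈ 171.50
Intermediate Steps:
u(q) = -3/(2*q) (u(q) = -3*1/(2*q) = -3/(2*q))
k(F) = 1
V(B, r) = -13 - B (V(B, r) = (6 - 19) - B = -13 - B)
V(u(2), k(2))*(-14) = (-13 - (-3)/(2*2))*(-14) = (-13 - 1*(-3/4))*(-14) = (-13 + 3/4)*(-14) = -49/4*(-14) = 343/2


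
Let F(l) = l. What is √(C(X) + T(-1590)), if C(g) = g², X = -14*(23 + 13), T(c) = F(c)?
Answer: √252426 ≈ 502.42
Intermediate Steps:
T(c) = c
X = -504 (X = -14*36 = -504)
√(C(X) + T(-1590)) = √((-504)² - 1590) = √(254016 - 1590) = √252426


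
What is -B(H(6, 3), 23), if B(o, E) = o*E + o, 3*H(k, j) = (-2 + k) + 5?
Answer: -72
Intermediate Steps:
H(k, j) = 1 + k/3 (H(k, j) = ((-2 + k) + 5)/3 = (3 + k)/3 = 1 + k/3)
B(o, E) = o + E*o (B(o, E) = E*o + o = o + E*o)
-B(H(6, 3), 23) = -(1 + (⅓)*6)*(1 + 23) = -(1 + 2)*24 = -3*24 = -1*72 = -72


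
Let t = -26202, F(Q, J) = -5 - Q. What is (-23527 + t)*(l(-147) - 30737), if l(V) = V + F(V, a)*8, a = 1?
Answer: 1479338292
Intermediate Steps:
l(V) = -40 - 7*V (l(V) = V + (-5 - V)*8 = V + (-40 - 8*V) = -40 - 7*V)
(-23527 + t)*(l(-147) - 30737) = (-23527 - 26202)*((-40 - 7*(-147)) - 30737) = -49729*((-40 + 1029) - 30737) = -49729*(989 - 30737) = -49729*(-29748) = 1479338292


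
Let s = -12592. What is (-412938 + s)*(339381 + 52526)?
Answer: -166768185710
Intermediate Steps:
(-412938 + s)*(339381 + 52526) = (-412938 - 12592)*(339381 + 52526) = -425530*391907 = -166768185710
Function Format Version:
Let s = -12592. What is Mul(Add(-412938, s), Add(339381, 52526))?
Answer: -166768185710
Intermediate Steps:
Mul(Add(-412938, s), Add(339381, 52526)) = Mul(Add(-412938, -12592), Add(339381, 52526)) = Mul(-425530, 391907) = -166768185710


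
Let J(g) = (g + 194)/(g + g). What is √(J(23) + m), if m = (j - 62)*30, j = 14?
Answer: I*√3037058/46 ≈ 37.885*I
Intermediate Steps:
m = -1440 (m = (14 - 62)*30 = -48*30 = -1440)
J(g) = (194 + g)/(2*g) (J(g) = (194 + g)/((2*g)) = (194 + g)*(1/(2*g)) = (194 + g)/(2*g))
√(J(23) + m) = √((½)*(194 + 23)/23 - 1440) = √((½)*(1/23)*217 - 1440) = √(217/46 - 1440) = √(-66023/46) = I*√3037058/46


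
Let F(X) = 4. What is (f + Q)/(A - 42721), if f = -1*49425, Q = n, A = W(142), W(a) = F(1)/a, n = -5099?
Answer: 3871204/3033189 ≈ 1.2763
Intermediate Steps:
W(a) = 4/a
A = 2/71 (A = 4/142 = 4*(1/142) = 2/71 ≈ 0.028169)
Q = -5099
f = -49425
(f + Q)/(A - 42721) = (-49425 - 5099)/(2/71 - 42721) = -54524/(-3033189/71) = -54524*(-71/3033189) = 3871204/3033189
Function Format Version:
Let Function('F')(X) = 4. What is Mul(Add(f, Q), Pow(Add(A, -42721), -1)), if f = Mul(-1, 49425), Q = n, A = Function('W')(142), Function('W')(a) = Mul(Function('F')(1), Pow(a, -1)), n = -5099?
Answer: Rational(3871204, 3033189) ≈ 1.2763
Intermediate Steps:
Function('W')(a) = Mul(4, Pow(a, -1))
A = Rational(2, 71) (A = Mul(4, Pow(142, -1)) = Mul(4, Rational(1, 142)) = Rational(2, 71) ≈ 0.028169)
Q = -5099
f = -49425
Mul(Add(f, Q), Pow(Add(A, -42721), -1)) = Mul(Add(-49425, -5099), Pow(Add(Rational(2, 71), -42721), -1)) = Mul(-54524, Pow(Rational(-3033189, 71), -1)) = Mul(-54524, Rational(-71, 3033189)) = Rational(3871204, 3033189)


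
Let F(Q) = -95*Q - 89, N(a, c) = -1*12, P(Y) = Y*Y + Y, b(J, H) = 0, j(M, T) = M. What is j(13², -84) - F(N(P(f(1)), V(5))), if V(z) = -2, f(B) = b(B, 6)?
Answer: -882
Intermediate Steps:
f(B) = 0
P(Y) = Y + Y² (P(Y) = Y² + Y = Y + Y²)
N(a, c) = -12
F(Q) = -89 - 95*Q
j(13², -84) - F(N(P(f(1)), V(5))) = 13² - (-89 - 95*(-12)) = 169 - (-89 + 1140) = 169 - 1*1051 = 169 - 1051 = -882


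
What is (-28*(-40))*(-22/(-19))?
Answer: 24640/19 ≈ 1296.8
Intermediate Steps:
(-28*(-40))*(-22/(-19)) = 1120*(-22*(-1/19)) = 1120*(22/19) = 24640/19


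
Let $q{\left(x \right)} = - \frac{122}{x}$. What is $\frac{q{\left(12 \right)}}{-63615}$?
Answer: $\frac{61}{381690} \approx 0.00015982$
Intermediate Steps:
$\frac{q{\left(12 \right)}}{-63615} = \frac{\left(-122\right) \frac{1}{12}}{-63615} = \left(-122\right) \frac{1}{12} \left(- \frac{1}{63615}\right) = \left(- \frac{61}{6}\right) \left(- \frac{1}{63615}\right) = \frac{61}{381690}$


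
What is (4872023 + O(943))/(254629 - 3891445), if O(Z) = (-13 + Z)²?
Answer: -5736923/3636816 ≈ -1.5775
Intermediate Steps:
(4872023 + O(943))/(254629 - 3891445) = (4872023 + (-13 + 943)²)/(254629 - 3891445) = (4872023 + 930²)/(-3636816) = (4872023 + 864900)*(-1/3636816) = 5736923*(-1/3636816) = -5736923/3636816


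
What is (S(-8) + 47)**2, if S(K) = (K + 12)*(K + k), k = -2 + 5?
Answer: 729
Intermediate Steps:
k = 3
S(K) = (3 + K)*(12 + K) (S(K) = (K + 12)*(K + 3) = (12 + K)*(3 + K) = (3 + K)*(12 + K))
(S(-8) + 47)**2 = ((36 + (-8)**2 + 15*(-8)) + 47)**2 = ((36 + 64 - 120) + 47)**2 = (-20 + 47)**2 = 27**2 = 729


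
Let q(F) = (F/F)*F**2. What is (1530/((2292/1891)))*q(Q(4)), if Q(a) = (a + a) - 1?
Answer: 23628045/382 ≈ 61854.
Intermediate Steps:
Q(a) = -1 + 2*a (Q(a) = 2*a - 1 = -1 + 2*a)
q(F) = F**2 (q(F) = 1*F**2 = F**2)
(1530/((2292/1891)))*q(Q(4)) = (1530/((2292/1891)))*(-1 + 2*4)**2 = (1530/((2292*(1/1891))))*(-1 + 8)**2 = (1530/(2292/1891))*7**2 = (1530*(1891/2292))*49 = (482205/382)*49 = 23628045/382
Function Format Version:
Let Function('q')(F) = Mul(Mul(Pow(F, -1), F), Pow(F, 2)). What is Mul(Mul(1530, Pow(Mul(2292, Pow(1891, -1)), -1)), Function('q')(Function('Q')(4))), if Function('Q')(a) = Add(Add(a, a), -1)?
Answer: Rational(23628045, 382) ≈ 61854.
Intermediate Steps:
Function('Q')(a) = Add(-1, Mul(2, a)) (Function('Q')(a) = Add(Mul(2, a), -1) = Add(-1, Mul(2, a)))
Function('q')(F) = Pow(F, 2) (Function('q')(F) = Mul(1, Pow(F, 2)) = Pow(F, 2))
Mul(Mul(1530, Pow(Mul(2292, Pow(1891, -1)), -1)), Function('q')(Function('Q')(4))) = Mul(Mul(1530, Pow(Mul(2292, Pow(1891, -1)), -1)), Pow(Add(-1, Mul(2, 4)), 2)) = Mul(Mul(1530, Pow(Mul(2292, Rational(1, 1891)), -1)), Pow(Add(-1, 8), 2)) = Mul(Mul(1530, Pow(Rational(2292, 1891), -1)), Pow(7, 2)) = Mul(Mul(1530, Rational(1891, 2292)), 49) = Mul(Rational(482205, 382), 49) = Rational(23628045, 382)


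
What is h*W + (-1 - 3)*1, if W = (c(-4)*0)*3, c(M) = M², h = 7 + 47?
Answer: -4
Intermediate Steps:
h = 54
W = 0 (W = ((-4)²*0)*3 = (16*0)*3 = 0*3 = 0)
h*W + (-1 - 3)*1 = 54*0 + (-1 - 3)*1 = 0 - 4*1 = 0 - 4 = -4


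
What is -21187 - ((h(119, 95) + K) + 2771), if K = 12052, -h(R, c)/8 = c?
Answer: -35250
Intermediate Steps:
h(R, c) = -8*c
-21187 - ((h(119, 95) + K) + 2771) = -21187 - ((-8*95 + 12052) + 2771) = -21187 - ((-760 + 12052) + 2771) = -21187 - (11292 + 2771) = -21187 - 1*14063 = -21187 - 14063 = -35250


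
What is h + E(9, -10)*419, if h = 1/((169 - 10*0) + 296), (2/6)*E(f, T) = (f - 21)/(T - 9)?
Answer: 7014079/8835 ≈ 793.90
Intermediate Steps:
E(f, T) = 3*(-21 + f)/(-9 + T) (E(f, T) = 3*((f - 21)/(T - 9)) = 3*((-21 + f)/(-9 + T)) = 3*(-21 + f)/(-9 + T))
h = 1/465 (h = 1/((169 - 1*0) + 296) = 1/((169 + 0) + 296) = 1/(169 + 296) = 1/465 ≈ 0.0021505)
h + E(9, -10)*419 = 1/465 + (3*(-21 + 9)/(-9 - 10))*419 = 1/465 + (3*(-12)/(-19))*419 = 1/465 + (3*(-1/19)*(-12))*419 = 1/465 + (36/19)*419 = 1/465 + 15084/19 = 7014079/8835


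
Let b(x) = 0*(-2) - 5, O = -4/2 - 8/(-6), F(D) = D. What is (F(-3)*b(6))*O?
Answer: -10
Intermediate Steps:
O = -⅔ (O = -4*½ - 8*(-⅙) = -2 + 4/3 = -⅔ ≈ -0.66667)
b(x) = -5 (b(x) = 0 - 5 = -5)
(F(-3)*b(6))*O = -3*(-5)*(-⅔) = 15*(-⅔) = -10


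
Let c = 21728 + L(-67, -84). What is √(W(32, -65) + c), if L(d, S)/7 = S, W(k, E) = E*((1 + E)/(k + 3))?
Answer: 2*√260421/7 ≈ 145.80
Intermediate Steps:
W(k, E) = E*(1 + E)/(3 + k) (W(k, E) = E*((1 + E)/(3 + k)) = E*(1 + E)/(3 + k))
L(d, S) = 7*S
c = 21140 (c = 21728 + 7*(-84) = 21728 - 588 = 21140)
√(W(32, -65) + c) = √(-65*(1 - 65)/(3 + 32) + 21140) = √(-65*(-64)/35 + 21140) = √(-65*1/35*(-64) + 21140) = √(832/7 + 21140) = √(148812/7) = 2*√260421/7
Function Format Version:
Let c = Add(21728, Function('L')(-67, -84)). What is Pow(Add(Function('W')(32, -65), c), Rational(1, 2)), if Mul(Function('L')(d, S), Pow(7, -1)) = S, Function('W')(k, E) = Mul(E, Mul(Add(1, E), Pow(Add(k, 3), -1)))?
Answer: Mul(Rational(2, 7), Pow(260421, Rational(1, 2))) ≈ 145.80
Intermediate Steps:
Function('W')(k, E) = Mul(E, Pow(Add(3, k), -1), Add(1, E)) (Function('W')(k, E) = Mul(E, Mul(Add(1, E), Pow(Add(3, k), -1))) = Mul(E, Mul(Pow(Add(3, k), -1), Add(1, E))) = Mul(E, Pow(Add(3, k), -1), Add(1, E)))
Function('L')(d, S) = Mul(7, S)
c = 21140 (c = Add(21728, Mul(7, -84)) = Add(21728, -588) = 21140)
Pow(Add(Function('W')(32, -65), c), Rational(1, 2)) = Pow(Add(Mul(-65, Pow(Add(3, 32), -1), Add(1, -65)), 21140), Rational(1, 2)) = Pow(Add(Mul(-65, Pow(35, -1), -64), 21140), Rational(1, 2)) = Pow(Add(Mul(-65, Rational(1, 35), -64), 21140), Rational(1, 2)) = Pow(Add(Rational(832, 7), 21140), Rational(1, 2)) = Pow(Rational(148812, 7), Rational(1, 2)) = Mul(Rational(2, 7), Pow(260421, Rational(1, 2)))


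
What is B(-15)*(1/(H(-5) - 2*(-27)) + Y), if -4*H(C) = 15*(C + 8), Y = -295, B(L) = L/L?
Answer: -50441/171 ≈ -294.98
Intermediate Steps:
B(L) = 1
H(C) = -30 - 15*C/4 (H(C) = -15*(C + 8)/4 = -15*(8 + C)/4 = -(120 + 15*C)/4 = -30 - 15*C/4)
B(-15)*(1/(H(-5) - 2*(-27)) + Y) = 1*(1/((-30 - 15/4*(-5)) - 2*(-27)) - 295) = 1*(1/((-30 + 75/4) + 54) - 295) = 1*(1/(-45/4 + 54) - 295) = 1*(1/(171/4) - 295) = 1*(4/171 - 295) = 1*(-50441/171) = -50441/171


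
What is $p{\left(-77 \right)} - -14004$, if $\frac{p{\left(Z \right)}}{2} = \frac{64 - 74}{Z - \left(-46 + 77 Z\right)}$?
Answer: $\frac{41297786}{2949} \approx 14004.0$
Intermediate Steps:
$p{\left(Z \right)} = - \frac{20}{46 - 76 Z}$ ($p{\left(Z \right)} = 2 \frac{64 - 74}{Z - \left(-46 + 77 Z\right)} = 2 \left(- \frac{10}{Z - \left(-46 + 77 Z\right)}\right) = 2 \left(- \frac{10}{46 - 76 Z}\right) = - \frac{20}{46 - 76 Z}$)
$p{\left(-77 \right)} - -14004 = \frac{10}{-23 + 38 \left(-77\right)} - -14004 = \frac{10}{-23 - 2926} + 14004 = \frac{10}{-2949} + 14004 = 10 \left(- \frac{1}{2949}\right) + 14004 = - \frac{10}{2949} + 14004 = \frac{41297786}{2949}$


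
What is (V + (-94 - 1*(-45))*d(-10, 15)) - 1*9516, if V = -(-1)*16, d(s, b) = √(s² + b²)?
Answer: -9500 - 245*√13 ≈ -10383.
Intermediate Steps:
d(s, b) = √(b² + s²)
V = 16 (V = -1*(-16) = 16)
(V + (-94 - 1*(-45))*d(-10, 15)) - 1*9516 = (16 + (-94 - 1*(-45))*√(15² + (-10)²)) - 1*9516 = (16 + (-94 + 45)*√(225 + 100)) - 9516 = (16 - 245*√13) - 9516 = -9500 - 245*√13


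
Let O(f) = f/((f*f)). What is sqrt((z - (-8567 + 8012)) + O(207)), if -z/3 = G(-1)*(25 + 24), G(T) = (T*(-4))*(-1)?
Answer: sqrt(5441846)/69 ≈ 33.808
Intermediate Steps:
G(T) = 4*T (G(T) = -4*T*(-1) = 4*T)
z = 588 (z = -3*4*(-1)*(25 + 24) = -(-12)*49 = -3*(-196) = 588)
O(f) = 1/f (O(f) = f/(f**2) = f/f**2 = 1/f)
sqrt((z - (-8567 + 8012)) + O(207)) = sqrt((588 - (-8567 + 8012)) + 1/207) = sqrt((588 - 1*(-555)) + 1/207) = sqrt((588 + 555) + 1/207) = sqrt(1143 + 1/207) = sqrt(236602/207) = sqrt(5441846)/69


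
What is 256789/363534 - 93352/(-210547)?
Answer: 88002779551/76540993098 ≈ 1.1497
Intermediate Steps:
256789/363534 - 93352/(-210547) = 256789*(1/363534) - 93352*(-1/210547) = 256789/363534 + 93352/210547 = 88002779551/76540993098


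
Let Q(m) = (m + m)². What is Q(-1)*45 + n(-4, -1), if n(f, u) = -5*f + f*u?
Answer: 204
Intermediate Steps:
Q(m) = 4*m² (Q(m) = (2*m)² = 4*m²)
Q(-1)*45 + n(-4, -1) = (4*(-1)²)*45 - 4*(-5 - 1) = (4*1)*45 - 4*(-6) = 4*45 + 24 = 180 + 24 = 204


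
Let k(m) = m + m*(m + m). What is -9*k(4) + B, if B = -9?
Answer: -333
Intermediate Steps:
k(m) = m + 2*m² (k(m) = m + m*(2*m) = m + 2*m²)
-9*k(4) + B = -36*(1 + 2*4) - 9 = -36*(1 + 8) - 9 = -36*9 - 9 = -9*36 - 9 = -324 - 9 = -333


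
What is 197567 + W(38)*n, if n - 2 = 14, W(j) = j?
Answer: 198175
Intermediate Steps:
n = 16 (n = 2 + 14 = 16)
197567 + W(38)*n = 197567 + 38*16 = 197567 + 608 = 198175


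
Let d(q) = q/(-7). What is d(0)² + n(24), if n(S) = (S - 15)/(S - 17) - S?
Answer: -159/7 ≈ -22.714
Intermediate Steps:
d(q) = -q/7 (d(q) = q*(-⅐) = -q/7)
n(S) = -S + (-15 + S)/(-17 + S) (n(S) = (-15 + S)/(-17 + S) - S = -S + (-15 + S)/(-17 + S))
d(0)² + n(24) = (-⅐*0)² + (-15 - 1*24² + 18*24)/(-17 + 24) = 0² + (-15 - 1*576 + 432)/7 = 0 + (-15 - 576 + 432)/7 = 0 + (⅐)*(-159) = 0 - 159/7 = -159/7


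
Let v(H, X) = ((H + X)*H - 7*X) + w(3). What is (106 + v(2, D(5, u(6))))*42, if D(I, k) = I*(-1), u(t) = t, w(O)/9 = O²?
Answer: 9072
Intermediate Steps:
w(O) = 9*O²
D(I, k) = -I
v(H, X) = 81 - 7*X + H*(H + X) (v(H, X) = ((H + X)*H - 7*X) + 9*3² = (H*(H + X) - 7*X) + 9*9 = (-7*X + H*(H + X)) + 81 = 81 - 7*X + H*(H + X))
(106 + v(2, D(5, u(6))))*42 = (106 + (81 + 2² - (-7)*5 + 2*(-1*5)))*42 = (106 + (81 + 4 - 7*(-5) + 2*(-5)))*42 = (106 + (81 + 4 + 35 - 10))*42 = (106 + 110)*42 = 216*42 = 9072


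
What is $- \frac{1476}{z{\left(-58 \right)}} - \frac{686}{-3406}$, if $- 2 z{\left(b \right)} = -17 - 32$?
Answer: $- \frac{5010449}{83447} \approx -60.043$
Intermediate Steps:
$z{\left(b \right)} = \frac{49}{2}$ ($z{\left(b \right)} = - \frac{-17 - 32}{2} = \left(- \frac{1}{2}\right) \left(-49\right) = \frac{49}{2}$)
$- \frac{1476}{z{\left(-58 \right)}} - \frac{686}{-3406} = - \frac{1476}{\frac{49}{2}} - \frac{686}{-3406} = \left(-1476\right) \frac{2}{49} - - \frac{343}{1703} = - \frac{2952}{49} + \frac{343}{1703} = - \frac{5010449}{83447}$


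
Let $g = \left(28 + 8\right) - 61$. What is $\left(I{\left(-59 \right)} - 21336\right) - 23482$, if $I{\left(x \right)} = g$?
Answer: $-44843$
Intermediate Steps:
$g = -25$ ($g = 36 - 61 = -25$)
$I{\left(x \right)} = -25$
$\left(I{\left(-59 \right)} - 21336\right) - 23482 = \left(-25 - 21336\right) - 23482 = -21361 - 23482 = -44843$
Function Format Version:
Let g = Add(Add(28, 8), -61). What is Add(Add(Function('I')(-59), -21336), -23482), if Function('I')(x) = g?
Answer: -44843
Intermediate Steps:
g = -25 (g = Add(36, -61) = -25)
Function('I')(x) = -25
Add(Add(Function('I')(-59), -21336), -23482) = Add(Add(-25, -21336), -23482) = Add(-21361, -23482) = -44843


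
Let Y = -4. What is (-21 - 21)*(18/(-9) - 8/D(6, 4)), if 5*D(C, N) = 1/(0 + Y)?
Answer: -6636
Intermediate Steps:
D(C, N) = -1/20 (D(C, N) = 1/(5*(0 - 4)) = (⅕)/(-4) = (⅕)*(-¼) = -1/20)
(-21 - 21)*(18/(-9) - 8/D(6, 4)) = (-21 - 21)*(18/(-9) - 8/(-1/20)) = -42*(18*(-⅑) - 8*(-20)) = -42*(-2 + 160) = -42*158 = -6636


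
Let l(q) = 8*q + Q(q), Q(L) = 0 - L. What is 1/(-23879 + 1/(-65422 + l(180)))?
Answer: -64162/1532124399 ≈ -4.1878e-5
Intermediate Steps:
Q(L) = -L
l(q) = 7*q (l(q) = 8*q - q = 7*q)
1/(-23879 + 1/(-65422 + l(180))) = 1/(-23879 + 1/(-65422 + 7*180)) = 1/(-23879 + 1/(-65422 + 1260)) = 1/(-23879 + 1/(-64162)) = 1/(-23879 - 1/64162) = 1/(-1532124399/64162) = -64162/1532124399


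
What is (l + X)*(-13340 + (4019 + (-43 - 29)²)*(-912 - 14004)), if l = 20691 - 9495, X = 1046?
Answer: -1680646495696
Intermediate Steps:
l = 11196
(l + X)*(-13340 + (4019 + (-43 - 29)²)*(-912 - 14004)) = (11196 + 1046)*(-13340 + (4019 + (-43 - 29)²)*(-912 - 14004)) = 12242*(-13340 + (4019 + (-72)²)*(-14916)) = 12242*(-13340 + (4019 + 5184)*(-14916)) = 12242*(-13340 + 9203*(-14916)) = 12242*(-13340 - 137271948) = 12242*(-137285288) = -1680646495696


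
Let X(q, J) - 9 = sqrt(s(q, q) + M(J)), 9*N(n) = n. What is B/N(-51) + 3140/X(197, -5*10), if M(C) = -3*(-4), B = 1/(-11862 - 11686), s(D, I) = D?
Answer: -707058111/3202528 + 785*sqrt(209)/32 ≈ 133.86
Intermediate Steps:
N(n) = n/9
B = -1/23548 (B = 1/(-23548) = -1/23548 ≈ -4.2466e-5)
M(C) = 12
X(q, J) = 9 + sqrt(12 + q) (X(q, J) = 9 + sqrt(q + 12) = 9 + sqrt(12 + q))
B/N(-51) + 3140/X(197, -5*10) = -1/(23548*((1/9)*(-51))) + 3140/(9 + sqrt(12 + 197)) = -1/(23548*(-17/3)) + 3140/(9 + sqrt(209)) = -1/23548*(-3/17) + 3140/(9 + sqrt(209)) = 3/400316 + 3140/(9 + sqrt(209))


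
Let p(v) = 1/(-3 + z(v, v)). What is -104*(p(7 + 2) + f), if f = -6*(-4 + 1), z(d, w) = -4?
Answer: -13000/7 ≈ -1857.1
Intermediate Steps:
p(v) = -1/7 (p(v) = 1/(-3 - 4) = 1/(-7) = -1/7)
f = 18 (f = -6*(-3) = 18)
-104*(p(7 + 2) + f) = -104*(-1/7 + 18) = -104*125/7 = -13000/7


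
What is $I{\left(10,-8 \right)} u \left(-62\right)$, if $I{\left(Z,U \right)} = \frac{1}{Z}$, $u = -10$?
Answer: $62$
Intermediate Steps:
$I{\left(10,-8 \right)} u \left(-62\right) = \frac{1}{10} \left(-10\right) \left(-62\right) = \left(-1\right) \left(-62\right) = 62$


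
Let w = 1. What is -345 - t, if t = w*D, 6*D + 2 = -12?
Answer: -1028/3 ≈ -342.67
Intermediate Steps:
D = -7/3 (D = -1/3 + (1/6)*(-12) = -1/3 - 2 = -7/3 ≈ -2.3333)
t = -7/3 (t = 1*(-7/3) = -7/3 ≈ -2.3333)
-345 - t = -345 - 1*(-7/3) = -345 + 7/3 = -1028/3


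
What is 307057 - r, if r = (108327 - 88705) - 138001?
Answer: 425436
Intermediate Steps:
r = -118379 (r = 19622 - 138001 = -118379)
307057 - r = 307057 - 1*(-118379) = 307057 + 118379 = 425436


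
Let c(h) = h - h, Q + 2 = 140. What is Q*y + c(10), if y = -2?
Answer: -276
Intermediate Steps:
Q = 138 (Q = -2 + 140 = 138)
c(h) = 0
Q*y + c(10) = 138*(-2) + 0 = -276 + 0 = -276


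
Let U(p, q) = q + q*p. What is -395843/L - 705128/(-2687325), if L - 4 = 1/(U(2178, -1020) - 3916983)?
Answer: -6530996791144869797/65996001868575 ≈ -98961.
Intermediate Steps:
U(p, q) = q + p*q
L = 24558251/6139563 (L = 4 + 1/(-1020*(1 + 2178) - 3916983) = 4 + 1/(-1020*2179 - 3916983) = 4 + 1/(-2222580 - 3916983) = 4 + 1/(-6139563) = 4 - 1/6139563 = 24558251/6139563 ≈ 4.0000)
-395843/L - 705128/(-2687325) = -395843/24558251/6139563 - 705128/(-2687325) = -395843*6139563/24558251 - 705128*(-1/2687325) = -2430303036609/24558251 + 705128/2687325 = -6530996791144869797/65996001868575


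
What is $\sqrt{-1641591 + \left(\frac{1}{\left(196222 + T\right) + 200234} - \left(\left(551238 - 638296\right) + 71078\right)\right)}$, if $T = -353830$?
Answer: $\frac{i \sqrt{2953695970717610}}{42626} \approx 1275.0 i$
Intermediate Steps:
$\sqrt{-1641591 + \left(\frac{1}{\left(196222 + T\right) + 200234} - \left(\left(551238 - 638296\right) + 71078\right)\right)} = \sqrt{-1641591 + \left(\frac{1}{\left(196222 - 353830\right) + 200234} - \left(\left(551238 - 638296\right) + 71078\right)\right)} = \sqrt{-1641591 + \left(\frac{1}{-157608 + 200234} - \left(-87058 + 71078\right)\right)} = \sqrt{-1641591 + \left(\frac{1}{42626} - -15980\right)} = \sqrt{-1641591 + \left(\frac{1}{42626} + 15980\right)} = \sqrt{-1641591 + \frac{681163481}{42626}} = \sqrt{- \frac{69293294485}{42626}} = \frac{i \sqrt{2953695970717610}}{42626}$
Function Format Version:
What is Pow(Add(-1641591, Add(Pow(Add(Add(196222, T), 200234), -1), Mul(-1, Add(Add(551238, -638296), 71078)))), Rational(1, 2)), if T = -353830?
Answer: Mul(Rational(1, 42626), I, Pow(2953695970717610, Rational(1, 2))) ≈ Mul(1275.0, I)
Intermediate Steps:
Pow(Add(-1641591, Add(Pow(Add(Add(196222, T), 200234), -1), Mul(-1, Add(Add(551238, -638296), 71078)))), Rational(1, 2)) = Pow(Add(-1641591, Add(Pow(Add(Add(196222, -353830), 200234), -1), Mul(-1, Add(Add(551238, -638296), 71078)))), Rational(1, 2)) = Pow(Add(-1641591, Add(Pow(Add(-157608, 200234), -1), Mul(-1, Add(-87058, 71078)))), Rational(1, 2)) = Pow(Add(-1641591, Add(Pow(42626, -1), Mul(-1, -15980))), Rational(1, 2)) = Pow(Add(-1641591, Add(Rational(1, 42626), 15980)), Rational(1, 2)) = Pow(Add(-1641591, Rational(681163481, 42626)), Rational(1, 2)) = Pow(Rational(-69293294485, 42626), Rational(1, 2)) = Mul(Rational(1, 42626), I, Pow(2953695970717610, Rational(1, 2)))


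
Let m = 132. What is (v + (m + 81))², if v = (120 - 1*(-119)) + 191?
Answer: 413449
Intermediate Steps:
v = 430 (v = (120 + 119) + 191 = 239 + 191 = 430)
(v + (m + 81))² = (430 + (132 + 81))² = (430 + 213)² = 643² = 413449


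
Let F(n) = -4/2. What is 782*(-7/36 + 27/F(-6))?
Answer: -192763/18 ≈ -10709.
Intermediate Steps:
F(n) = -2 (F(n) = -4*1/2 = -2)
782*(-7/36 + 27/F(-6)) = 782*(-7/36 + 27/(-2)) = 782*(-7*1/36 + 27*(-1/2)) = 782*(-7/36 - 27/2) = 782*(-493/36) = -192763/18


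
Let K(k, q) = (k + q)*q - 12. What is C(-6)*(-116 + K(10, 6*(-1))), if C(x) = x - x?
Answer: 0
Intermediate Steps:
C(x) = 0
K(k, q) = -12 + q*(k + q) (K(k, q) = q*(k + q) - 12 = -12 + q*(k + q))
C(-6)*(-116 + K(10, 6*(-1))) = 0*(-116 + (-12 + (6*(-1))² + 10*(6*(-1)))) = 0*(-116 + (-12 + (-6)² + 10*(-6))) = 0*(-116 + (-12 + 36 - 60)) = 0*(-116 - 36) = 0*(-152) = 0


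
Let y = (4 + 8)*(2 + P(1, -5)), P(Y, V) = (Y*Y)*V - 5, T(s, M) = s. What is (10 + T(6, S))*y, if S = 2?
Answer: -1536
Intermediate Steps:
P(Y, V) = -5 + V*Y² (P(Y, V) = Y²*V - 5 = V*Y² - 5 = -5 + V*Y²)
y = -96 (y = (4 + 8)*(2 + (-5 - 5*1²)) = 12*(2 + (-5 - 5*1)) = 12*(2 + (-5 - 5)) = 12*(2 - 10) = 12*(-8) = -96)
(10 + T(6, S))*y = (10 + 6)*(-96) = 16*(-96) = -1536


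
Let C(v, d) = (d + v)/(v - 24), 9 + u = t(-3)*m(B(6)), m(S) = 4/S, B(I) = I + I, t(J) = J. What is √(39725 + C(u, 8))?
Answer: √11480542/17 ≈ 199.31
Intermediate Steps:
B(I) = 2*I
u = -10 (u = -9 - 12/(2*6) = -9 - 12/12 = -9 - 3*⅓ = -9 - 1 = -10)
C(v, d) = (d + v)/(-24 + v)
√(39725 + C(u, 8)) = √(39725 + (8 - 10)/(-24 - 10)) = √(39725 - 2/(-34)) = √(39725 - 1/34*(-2)) = √(39725 + 1/17) = √(675326/17) = √11480542/17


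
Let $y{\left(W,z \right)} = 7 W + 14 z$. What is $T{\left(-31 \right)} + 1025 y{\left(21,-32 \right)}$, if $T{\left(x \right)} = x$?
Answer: $-308556$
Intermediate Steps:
$T{\left(-31 \right)} + 1025 y{\left(21,-32 \right)} = -31 + 1025 \left(7 \cdot 21 + 14 \left(-32\right)\right) = -31 + 1025 \left(147 - 448\right) = -31 + 1025 \left(-301\right) = -31 - 308525 = -308556$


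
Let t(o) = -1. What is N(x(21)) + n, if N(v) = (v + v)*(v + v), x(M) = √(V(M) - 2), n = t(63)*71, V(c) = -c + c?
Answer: -79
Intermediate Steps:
V(c) = 0
n = -71 (n = -1*71 = -71)
x(M) = I*√2 (x(M) = √(0 - 2) = √(-2) = I*√2)
N(v) = 4*v² (N(v) = (2*v)*(2*v) = 4*v²)
N(x(21)) + n = 4*(I*√2)² - 71 = 4*(-2) - 71 = -8 - 71 = -79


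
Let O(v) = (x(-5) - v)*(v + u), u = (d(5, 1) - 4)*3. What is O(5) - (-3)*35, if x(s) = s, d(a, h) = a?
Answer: 25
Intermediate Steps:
u = 3 (u = (5 - 4)*3 = 1*3 = 3)
O(v) = (-5 - v)*(3 + v) (O(v) = (-5 - v)*(v + 3) = (-5 - v)*(3 + v))
O(5) - (-3)*35 = (-15 - 1*5² - 8*5) - (-3)*35 = (-15 - 1*25 - 40) - 3*(-35) = (-15 - 25 - 40) + 105 = -80 + 105 = 25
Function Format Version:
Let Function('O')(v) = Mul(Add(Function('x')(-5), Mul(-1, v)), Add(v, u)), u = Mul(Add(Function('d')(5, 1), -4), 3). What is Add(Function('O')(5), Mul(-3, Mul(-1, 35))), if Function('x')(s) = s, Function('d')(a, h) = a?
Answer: 25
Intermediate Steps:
u = 3 (u = Mul(Add(5, -4), 3) = Mul(1, 3) = 3)
Function('O')(v) = Mul(Add(-5, Mul(-1, v)), Add(3, v)) (Function('O')(v) = Mul(Add(-5, Mul(-1, v)), Add(v, 3)) = Mul(Add(-5, Mul(-1, v)), Add(3, v)))
Add(Function('O')(5), Mul(-3, Mul(-1, 35))) = Add(Add(-15, Mul(-1, Pow(5, 2)), Mul(-8, 5)), Mul(-3, Mul(-1, 35))) = Add(Add(-15, Mul(-1, 25), -40), Mul(-3, -35)) = Add(Add(-15, -25, -40), 105) = Add(-80, 105) = 25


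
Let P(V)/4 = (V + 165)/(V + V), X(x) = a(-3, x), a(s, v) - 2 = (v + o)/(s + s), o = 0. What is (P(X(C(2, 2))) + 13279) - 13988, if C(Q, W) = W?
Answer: -509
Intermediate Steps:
a(s, v) = 2 + v/(2*s) (a(s, v) = 2 + (v + 0)/(s + s) = 2 + v/((2*s)) = 2 + v*(1/(2*s)) = 2 + v/(2*s))
X(x) = 2 - x/6 (X(x) = 2 + (½)*x/(-3) = 2 + (½)*x*(-⅓) = 2 - x/6)
P(V) = 2*(165 + V)/V (P(V) = 4*((V + 165)/(V + V)) = 4*((165 + V)/((2*V))) = 4*((165 + V)*(1/(2*V))) = 4*((165 + V)/(2*V)) = 2*(165 + V)/V)
(P(X(C(2, 2))) + 13279) - 13988 = ((2 + 330/(2 - ⅙*2)) + 13279) - 13988 = ((2 + 330/(2 - ⅓)) + 13279) - 13988 = ((2 + 330/(5/3)) + 13279) - 13988 = ((2 + 330*(⅗)) + 13279) - 13988 = ((2 + 198) + 13279) - 13988 = (200 + 13279) - 13988 = 13479 - 13988 = -509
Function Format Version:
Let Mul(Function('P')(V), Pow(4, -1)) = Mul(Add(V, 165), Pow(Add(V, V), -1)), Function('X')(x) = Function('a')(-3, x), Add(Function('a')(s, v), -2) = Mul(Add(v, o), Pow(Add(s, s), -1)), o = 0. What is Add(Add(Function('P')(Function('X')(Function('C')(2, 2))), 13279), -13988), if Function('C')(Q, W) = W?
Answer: -509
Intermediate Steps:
Function('a')(s, v) = Add(2, Mul(Rational(1, 2), v, Pow(s, -1))) (Function('a')(s, v) = Add(2, Mul(Add(v, 0), Pow(Add(s, s), -1))) = Add(2, Mul(v, Pow(Mul(2, s), -1))) = Add(2, Mul(v, Mul(Rational(1, 2), Pow(s, -1)))) = Add(2, Mul(Rational(1, 2), v, Pow(s, -1))))
Function('X')(x) = Add(2, Mul(Rational(-1, 6), x)) (Function('X')(x) = Add(2, Mul(Rational(1, 2), x, Pow(-3, -1))) = Add(2, Mul(Rational(1, 2), x, Rational(-1, 3))) = Add(2, Mul(Rational(-1, 6), x)))
Function('P')(V) = Mul(2, Pow(V, -1), Add(165, V)) (Function('P')(V) = Mul(4, Mul(Add(V, 165), Pow(Add(V, V), -1))) = Mul(4, Mul(Add(165, V), Pow(Mul(2, V), -1))) = Mul(4, Mul(Add(165, V), Mul(Rational(1, 2), Pow(V, -1)))) = Mul(4, Mul(Rational(1, 2), Pow(V, -1), Add(165, V))) = Mul(2, Pow(V, -1), Add(165, V)))
Add(Add(Function('P')(Function('X')(Function('C')(2, 2))), 13279), -13988) = Add(Add(Add(2, Mul(330, Pow(Add(2, Mul(Rational(-1, 6), 2)), -1))), 13279), -13988) = Add(Add(Add(2, Mul(330, Pow(Add(2, Rational(-1, 3)), -1))), 13279), -13988) = Add(Add(Add(2, Mul(330, Pow(Rational(5, 3), -1))), 13279), -13988) = Add(Add(Add(2, Mul(330, Rational(3, 5))), 13279), -13988) = Add(Add(Add(2, 198), 13279), -13988) = Add(Add(200, 13279), -13988) = Add(13479, -13988) = -509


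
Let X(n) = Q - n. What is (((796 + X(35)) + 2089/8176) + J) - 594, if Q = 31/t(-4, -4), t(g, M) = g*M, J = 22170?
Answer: 91322621/4088 ≈ 22339.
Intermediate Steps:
t(g, M) = M*g
Q = 31/16 (Q = 31/((-4*(-4))) = 31/16 ≈ 1.9375)
X(n) = 31/16 - n
(((796 + X(35)) + 2089/8176) + J) - 594 = (((796 + (31/16 - 1*35)) + 2089/8176) + 22170) - 594 = (((796 + (31/16 - 35)) + 2089*(1/8176)) + 22170) - 594 = (((796 - 529/16) + 2089/8176) + 22170) - 594 = ((12207/16 + 2089/8176) + 22170) - 594 = (3119933/4088 + 22170) - 594 = 93750893/4088 - 594 = 91322621/4088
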